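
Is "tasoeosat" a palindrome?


Word: "tasoeosat"
Reversed: "tasoeosat"
Forward == Backward? tasoeosat == tasoeosat
Palindrome = Yes


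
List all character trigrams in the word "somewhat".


Word: "somewhat" (length 8)
Number of trigrams = 8 - 3 + 1 = 6
  Position 0: "som"
  Position 1: "ome"
  Position 2: "mew"
  Position 3: "ewh"
  Position 4: "wha"
  Position 5: "hat"
Trigrams = "som", "ome", "mew", "ewh", "wha", "hat"


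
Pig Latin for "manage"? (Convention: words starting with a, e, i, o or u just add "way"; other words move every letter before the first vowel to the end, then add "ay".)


Word: "manage"
Starts with consonant(s) → move to end, add 'ay'
Consonant cluster: "m"
Pig Latin = "anagemay"


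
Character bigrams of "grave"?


Word: "grave" (length 5)
Number of bigrams = 5 - 2 + 1 = 4
  Position 0: "gr"
  Position 1: "ra"
  Position 2: "av"
  Position 3: "ve"
Bigrams = "gr", "ra", "av", "ve"


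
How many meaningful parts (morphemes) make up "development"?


Word: "development"
Morphemes: develop + -ment
Each morpheme carries meaning
= 2 morphemes


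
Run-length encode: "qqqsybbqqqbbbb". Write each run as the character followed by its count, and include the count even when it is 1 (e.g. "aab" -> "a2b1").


String: "qqqsybbqqqbbbb"
Scanning for consecutive runs:
  'q' x 3
  's' x 1
  'y' x 1
  'b' x 2
  'q' x 3
  'b' x 4
RLE = "q3s1y1b2q3b4"


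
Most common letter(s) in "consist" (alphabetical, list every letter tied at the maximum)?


Word: "consist"
Letter counts:
  'c': 1
  'i': 1
  'n': 1
  'o': 1
  's': 2
  't': 1
Maximum count = 2
Most frequent = 's' (2 times each)


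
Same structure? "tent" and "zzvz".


Pattern of "tent": [0, 1, 2, 0]
Pattern of "zzvz": [0, 0, 1, 0]
Patterns do not match
Same pattern = No


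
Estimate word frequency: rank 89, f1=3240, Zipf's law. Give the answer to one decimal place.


Zipf's law: f(r) = f(1) / r
f(1) = 3240
f(89) = 3240 / 89
= 36.4 occurrences


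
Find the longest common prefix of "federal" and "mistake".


Word 1: "federal"
Word 2: "mistake"
Comparing from start:
  Pos 0: 'f' != 'm' (stop)
LCP = "" (length 0)


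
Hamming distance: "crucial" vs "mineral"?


Comparing character by character (same length = 7):
  Pos 0: 'c' vs 'm' !=
  Pos 1: 'r' vs 'i' !=
  Pos 2: 'u' vs 'n' !=
  Pos 3: 'c' vs 'e' !=
  Pos 4: 'i' vs 'r' !=
  Pos 5: 'a' vs 'a' =
  Pos 6: 'l' vs 'l' =
Hamming distance = 5


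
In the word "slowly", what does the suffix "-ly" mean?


Suffix: -ly
Example: slowly (slow + -ly)
Meaning = in a manner


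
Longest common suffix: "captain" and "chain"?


Word 1: "captain"
Word 2: "chain"
Comparing from end:
  Pos -1: 'n' == 'n'
  Pos -2: 'i' == 'i'
  Pos -3: 'a' == 'a'
  Pos -4: 't' != 'h' (stop)
LCS = "ain" (length 3)


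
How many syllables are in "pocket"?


Word: "pocket"
Syllable breakdown: pock / et
Counting: 2 parts
= 2 syllables


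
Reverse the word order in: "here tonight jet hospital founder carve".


Original: "here tonight jet hospital founder carve"
Words (1..n): here | tonight | jet | hospital | founder | carve
Reversed (n..1): carve | founder | hospital | jet | tonight | here
Result = "carve founder hospital jet tonight here"


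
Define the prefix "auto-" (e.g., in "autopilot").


Prefix: auto-
Example: autopilot (auto- + pilot)
Meaning = self


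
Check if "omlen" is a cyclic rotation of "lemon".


Word: "lemon", Candidate: "omlen"
Method: check if candidate is substring of word+word
"lemonlemon" contains "omlen"? No
Is rotation = No


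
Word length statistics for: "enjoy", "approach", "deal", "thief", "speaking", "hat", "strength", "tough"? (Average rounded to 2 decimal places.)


Lengths: "enjoy"=5, "approach"=8, "deal"=4, "thief"=5, "speaking"=8, "hat"=3, "strength"=8, "tough"=5
Sum = 46, Count = 8
Average = 46/8 = 5.75
= avg=5.75, min=3, max=8


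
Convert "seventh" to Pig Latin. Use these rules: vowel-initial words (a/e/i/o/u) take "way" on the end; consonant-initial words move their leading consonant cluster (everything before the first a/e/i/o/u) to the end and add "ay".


Word: "seventh"
Starts with consonant(s) → move to end, add 'ay'
Consonant cluster: "s"
Pig Latin = "eventhsay"


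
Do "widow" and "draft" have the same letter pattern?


Pattern of "widow": [0, 1, 2, 3, 0]
Pattern of "draft": [0, 1, 2, 3, 4]
Patterns do not match
Same pattern = No


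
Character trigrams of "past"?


Word: "past" (length 4)
Number of trigrams = 4 - 3 + 1 = 2
  Position 0: "pas"
  Position 1: "ast"
Trigrams = "pas", "ast"


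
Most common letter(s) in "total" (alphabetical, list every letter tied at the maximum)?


Word: "total"
Letter counts:
  'a': 1
  'l': 1
  'o': 1
  't': 2
Maximum count = 2
Most frequent = 't' (2 times each)


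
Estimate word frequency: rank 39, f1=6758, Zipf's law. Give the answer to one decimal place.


Zipf's law: f(r) = f(1) / r
f(1) = 6758
f(39) = 6758 / 39
= 173.3 occurrences


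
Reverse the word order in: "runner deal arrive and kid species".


Original: "runner deal arrive and kid species"
Words (1..n): runner | deal | arrive | and | kid | species
Reversed (n..1): species | kid | and | arrive | deal | runner
Result = "species kid and arrive deal runner"


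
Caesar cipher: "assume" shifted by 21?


Word: "assume"
Shift: 21
Each letter → (letter + shift) mod 26:
  'a' (0) + 21 = 21 → 'v'
  's' (18) + 21 = 13 → 'n'
  's' (18) + 21 = 13 → 'n'
  'u' (20) + 21 = 15 → 'p'
  'm' (12) + 21 = 7 → 'h'
  'e' (4) + 21 = 25 → 'z'
Result = "vnnphz"


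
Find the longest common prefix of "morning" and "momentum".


Word 1: "morning"
Word 2: "momentum"
Comparing from start:
  Pos 0: 'm' == 'm'
  Pos 1: 'o' == 'o'
  Pos 2: 'r' != 'm' (stop)
LCP = "mo" (length 2)


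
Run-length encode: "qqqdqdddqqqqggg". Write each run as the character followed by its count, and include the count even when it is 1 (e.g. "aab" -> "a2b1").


String: "qqqdqdddqqqqggg"
Scanning for consecutive runs:
  'q' x 3
  'd' x 1
  'q' x 1
  'd' x 3
  'q' x 4
  'g' x 3
RLE = "q3d1q1d3q4g3"


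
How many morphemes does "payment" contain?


Word: "payment"
Morphemes: pay | -ment
Each morpheme carries meaning
= 2 morphemes


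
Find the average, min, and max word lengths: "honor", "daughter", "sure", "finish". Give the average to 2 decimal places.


Lengths: "honor"=5, "daughter"=8, "sure"=4, "finish"=6
Sum = 23, Count = 4
Average = 23/4 = 5.75
= avg=5.75, min=4, max=8


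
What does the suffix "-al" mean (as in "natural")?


Suffix: -al
Example: natural = nature + -al, with a spelling change
Meaning = relating to


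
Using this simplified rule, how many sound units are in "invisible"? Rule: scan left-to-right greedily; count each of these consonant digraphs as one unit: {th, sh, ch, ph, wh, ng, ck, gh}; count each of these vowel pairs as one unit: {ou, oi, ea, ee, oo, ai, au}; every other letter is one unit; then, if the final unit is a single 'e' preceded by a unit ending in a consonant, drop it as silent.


Word: "invisible" (9 letters)
Left-to-right scan:
  [1] 'i' (letter)
  [2] 'n' (letter)
  [3] 'v' (letter)
  [4] 'i' (letter)
  [5] 's' (letter)
  [6] 'i' (letter)
  [7] 'b' (letter)
  [8] 'l' (letter)
  [9] 'e' (letter)
Units from scan: 9
Final unit is 'e' after a consonant -> drop as silent (-1)
Sound units = 8 units


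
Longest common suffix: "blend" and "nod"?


Word 1: "blend"
Word 2: "nod"
Comparing from end:
  Pos -1: 'd' == 'd'
  Pos -2: 'n' != 'o' (stop)
LCS = "d" (length 1)


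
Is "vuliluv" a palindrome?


Word: "vuliluv"
Reversed: "vuliluv"
Forward == Backward? vuliluv == vuliluv
Palindrome = Yes


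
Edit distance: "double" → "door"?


Word 1: "double" (length 6)
Word 2: "door" (length 4)
One optimal edit sequence (insert/delete/substitute each cost 1):
  1. keep 'd'
  2. keep 'o'
  3. delete 'u'  (+1)
  4. delete 'b'  (+1)
  5. substitute 'l' -> 'o'  (+1)
  6. substitute 'e' -> 'r'  (+1)
Total edit operations: 4
Edit distance = 4


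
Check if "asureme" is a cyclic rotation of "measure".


Word: "measure", Candidate: "asureme"
Method: check if candidate is substring of word+word
"measuremeasure" contains "asureme"? Yes
Is rotation = Yes


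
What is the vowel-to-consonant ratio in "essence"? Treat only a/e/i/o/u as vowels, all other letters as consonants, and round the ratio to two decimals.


Word: "essence"
Vowels (a,e,i,o,u): 3
Consonants: 4
Ratio = 3/4
= 0.75


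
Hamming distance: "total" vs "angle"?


Comparing character by character (same length = 5):
  Pos 0: 't' vs 'a' !=
  Pos 1: 'o' vs 'n' !=
  Pos 2: 't' vs 'g' !=
  Pos 3: 'a' vs 'l' !=
  Pos 4: 'l' vs 'e' !=
Hamming distance = 5


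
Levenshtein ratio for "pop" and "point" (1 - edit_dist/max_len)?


Word 1: "pop" (length 3)
Word 2: "point" (length 5)
One optimal edit sequence:
  1. keep 'p'
  2. keep 'o'
  3. insert 'i'  (+1)
  4. insert 'n'  (+1)
  5. substitute 'p' -> 't'  (+1)
Edit distance = 3
Max length = max(3, 5) = 5
Similarity = 1 - 3/5
= 0.4000


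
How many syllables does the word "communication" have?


Word: "communication"
Syllable breakdown: com · mu · ni · ca · tion
Counting: 5 parts
= 5 syllables


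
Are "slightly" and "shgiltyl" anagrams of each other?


Word 1: "slightly" → sorted: ghillsty
Word 2: "shgiltyl" → sorted: ghillsty
Same letters? ghillsty == ghillsty
Anagram = Yes


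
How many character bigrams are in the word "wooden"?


Word: "wooden" (length 6)
Number of 2-grams = length - 2 + 1 = 6 - 2 + 1
= 5


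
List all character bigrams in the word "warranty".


Word: "warranty" (length 8)
Number of bigrams = 8 - 2 + 1 = 7
  Position 0: "wa"
  Position 1: "ar"
  Position 2: "rr"
  Position 3: "ra"
  Position 4: "an"
  Position 5: "nt"
  Position 6: "ty"
Bigrams = "wa", "ar", "rr", "ra", "an", "nt", "ty"


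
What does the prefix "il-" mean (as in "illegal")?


Prefix: il-
Example: illegal = il- + legal
Meaning = not


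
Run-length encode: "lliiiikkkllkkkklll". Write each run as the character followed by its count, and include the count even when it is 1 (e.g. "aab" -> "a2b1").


String: "lliiiikkkllkkkklll"
Scanning for consecutive runs:
  'l' x 2
  'i' x 4
  'k' x 3
  'l' x 2
  'k' x 4
  'l' x 3
RLE = "l2i4k3l2k4l3"


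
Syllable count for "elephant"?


Word: "elephant"
Syllable breakdown: el · e · phant
Counting: 3 parts
= 3 syllables


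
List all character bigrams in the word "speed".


Word: "speed" (length 5)
Number of bigrams = 5 - 2 + 1 = 4
  Position 0: "sp"
  Position 1: "pe"
  Position 2: "ee"
  Position 3: "ed"
Bigrams = "sp", "pe", "ee", "ed"


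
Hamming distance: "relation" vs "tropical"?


Comparing character by character (same length = 8):
  Pos 0: 'r' vs 't' !=
  Pos 1: 'e' vs 'r' !=
  Pos 2: 'l' vs 'o' !=
  Pos 3: 'a' vs 'p' !=
  Pos 4: 't' vs 'i' !=
  Pos 5: 'i' vs 'c' !=
  Pos 6: 'o' vs 'a' !=
  Pos 7: 'n' vs 'l' !=
Hamming distance = 8


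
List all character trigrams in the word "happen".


Word: "happen" (length 6)
Number of trigrams = 6 - 3 + 1 = 4
  Position 0: "hap"
  Position 1: "app"
  Position 2: "ppe"
  Position 3: "pen"
Trigrams = "hap", "app", "ppe", "pen"


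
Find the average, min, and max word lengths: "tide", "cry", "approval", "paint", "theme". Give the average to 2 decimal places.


Lengths: "tide"=4, "cry"=3, "approval"=8, "paint"=5, "theme"=5
Sum = 25, Count = 5
Average = 25/5 = 5.00
= avg=5.00, min=3, max=8


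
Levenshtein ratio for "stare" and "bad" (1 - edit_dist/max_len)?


Word 1: "stare" (length 5)
Word 2: "bad" (length 3)
One optimal edit sequence:
  1. delete 's'  (+1)
  2. substitute 't' -> 'b'  (+1)
  3. keep 'a'
  4. delete 'r'  (+1)
  5. substitute 'e' -> 'd'  (+1)
Edit distance = 4
Max length = max(5, 3) = 5
Similarity = 1 - 4/5
= 0.2000


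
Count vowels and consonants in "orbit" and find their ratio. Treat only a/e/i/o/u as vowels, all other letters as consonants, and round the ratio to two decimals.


Word: "orbit"
Vowels (a,e,i,o,u): 2
Consonants: 3
Ratio = 2/3
= 0.67


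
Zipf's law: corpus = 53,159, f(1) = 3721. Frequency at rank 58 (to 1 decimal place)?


Zipf's law: f(r) = f(1) / r
f(1) = 3721
f(58) = 3721 / 58
= 64.2 occurrences


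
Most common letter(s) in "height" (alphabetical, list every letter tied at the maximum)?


Word: "height"
Letter counts:
  'e': 1
  'g': 1
  'h': 2
  'i': 1
  't': 1
Maximum count = 2
Most frequent = 'h' (2 times each)


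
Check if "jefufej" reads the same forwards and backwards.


Word: "jefufej"
Reversed: "jefufej"
Forward == Backward? jefufej == jefufej
Palindrome = Yes


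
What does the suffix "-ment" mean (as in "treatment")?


Suffix: -ment
Example: treatment = treat + -ment
Meaning = result of action


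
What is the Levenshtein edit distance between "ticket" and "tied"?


Word 1: "ticket" (length 6)
Word 2: "tied" (length 4)
One optimal edit sequence (insert/delete/substitute each cost 1):
  1. keep 't'
  2. keep 'i'
  3. delete 'c'  (+1)
  4. delete 'k'  (+1)
  5. keep 'e'
  6. substitute 't' -> 'd'  (+1)
Total edit operations: 3
Edit distance = 3


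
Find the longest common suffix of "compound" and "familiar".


Word 1: "compound"
Word 2: "familiar"
Comparing from end:
  Pos -1: 'd' != 'r' (stop)
LCS = "" (length 0)


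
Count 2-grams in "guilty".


Word: "guilty" (length 6)
Number of 2-grams = length - 2 + 1 = 6 - 2 + 1
= 5


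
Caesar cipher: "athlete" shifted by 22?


Word: "athlete"
Shift: 22
Each letter → (letter + shift) mod 26:
  'a' (0) + 22 = 22 → 'w'
  't' (19) + 22 = 15 → 'p'
  'h' (7) + 22 = 3 → 'd'
  'l' (11) + 22 = 7 → 'h'
  'e' (4) + 22 = 0 → 'a'
  't' (19) + 22 = 15 → 'p'
  'e' (4) + 22 = 0 → 'a'
Result = "wpdhapa"


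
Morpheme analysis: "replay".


Word: "replay"
Morphemes: re- + play
Each morpheme carries meaning
= 2 morphemes


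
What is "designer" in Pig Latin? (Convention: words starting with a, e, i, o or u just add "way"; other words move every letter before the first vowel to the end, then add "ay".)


Word: "designer"
Starts with consonant(s) → move to end, add 'ay'
Consonant cluster: "d"
Pig Latin = "esignerday"


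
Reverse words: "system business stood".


Original: "system business stood"
Words (1..n): system | business | stood
Reversed (n..1): stood | business | system
Result = "stood business system"


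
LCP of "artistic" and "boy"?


Word 1: "artistic"
Word 2: "boy"
Comparing from start:
  Pos 0: 'a' != 'b' (stop)
LCP = "" (length 0)


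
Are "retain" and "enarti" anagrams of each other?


Word 1: "retain" → sorted: aeinrt
Word 2: "enarti" → sorted: aeinrt
Same letters? aeinrt == aeinrt
Anagram = Yes


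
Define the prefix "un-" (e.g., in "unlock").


Prefix: un-
Example: unlock = un- + lock
Meaning = not / reverse


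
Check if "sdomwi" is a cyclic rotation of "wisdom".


Word: "wisdom", Candidate: "sdomwi"
Method: check if candidate is substring of word+word
"wisdomwisdom" contains "sdomwi"? Yes
Is rotation = Yes


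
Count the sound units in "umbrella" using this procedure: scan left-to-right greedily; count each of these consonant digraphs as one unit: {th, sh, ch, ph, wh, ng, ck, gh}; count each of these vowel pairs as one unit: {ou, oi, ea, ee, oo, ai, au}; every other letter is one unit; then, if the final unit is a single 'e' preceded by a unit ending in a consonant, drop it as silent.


Word: "umbrella" (8 letters)
Left-to-right scan:
  [1] 'u' (letter)
  [2] 'm' (letter)
  [3] 'b' (letter)
  [4] 'r' (letter)
  [5] 'e' (letter)
  [6] 'l' (letter)
  [7] 'l' (letter)
  [8] 'a' (letter)
Units from scan: 8
Sound units = 8 units


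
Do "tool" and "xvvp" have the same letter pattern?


Pattern of "tool": [0, 1, 1, 2]
Pattern of "xvvp": [0, 1, 1, 2]
Patterns match
Same pattern = Yes


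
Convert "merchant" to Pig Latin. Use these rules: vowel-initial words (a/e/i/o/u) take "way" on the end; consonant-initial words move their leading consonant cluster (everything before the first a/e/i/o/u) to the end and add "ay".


Word: "merchant"
Starts with consonant(s) → move to end, add 'ay'
Consonant cluster: "m"
Pig Latin = "erchantmay"


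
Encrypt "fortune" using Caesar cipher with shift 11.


Word: "fortune"
Shift: 11
Each letter → (letter + shift) mod 26:
  'f' (5) + 11 = 16 → 'q'
  'o' (14) + 11 = 25 → 'z'
  'r' (17) + 11 = 2 → 'c'
  't' (19) + 11 = 4 → 'e'
  'u' (20) + 11 = 5 → 'f'
  'n' (13) + 11 = 24 → 'y'
  'e' (4) + 11 = 15 → 'p'
Result = "qzcefyp"


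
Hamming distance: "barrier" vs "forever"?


Comparing character by character (same length = 7):
  Pos 0: 'b' vs 'f' !=
  Pos 1: 'a' vs 'o' !=
  Pos 2: 'r' vs 'r' =
  Pos 3: 'r' vs 'e' !=
  Pos 4: 'i' vs 'v' !=
  Pos 5: 'e' vs 'e' =
  Pos 6: 'r' vs 'r' =
Hamming distance = 4


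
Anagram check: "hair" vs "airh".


Word 1: "hair" → sorted: ahir
Word 2: "airh" → sorted: ahir
Same letters? ahir == ahir
Anagram = Yes


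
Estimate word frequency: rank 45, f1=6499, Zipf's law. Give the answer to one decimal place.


Zipf's law: f(r) = f(1) / r
f(1) = 6499
f(45) = 6499 / 45
= 144.4 occurrences


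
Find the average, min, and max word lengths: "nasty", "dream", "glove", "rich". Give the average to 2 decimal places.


Lengths: "nasty"=5, "dream"=5, "glove"=5, "rich"=4
Sum = 19, Count = 4
Average = 19/4 = 4.75
= avg=4.75, min=4, max=5


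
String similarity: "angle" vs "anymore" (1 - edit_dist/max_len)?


Word 1: "angle" (length 5)
Word 2: "anymore" (length 7)
One optimal edit sequence:
  1. keep 'a'
  2. keep 'n'
  3. insert 'y'  (+1)
  4. insert 'm'  (+1)
  5. substitute 'g' -> 'o'  (+1)
  6. substitute 'l' -> 'r'  (+1)
  7. keep 'e'
Edit distance = 4
Max length = max(5, 7) = 7
Similarity = 1 - 4/7
= 0.4286


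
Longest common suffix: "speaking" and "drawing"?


Word 1: "speaking"
Word 2: "drawing"
Comparing from end:
  Pos -1: 'g' == 'g'
  Pos -2: 'n' == 'n'
  Pos -3: 'i' == 'i'
  Pos -4: 'k' != 'w' (stop)
LCS = "ing" (length 3)


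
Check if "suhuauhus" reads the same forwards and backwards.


Word: "suhuauhus"
Reversed: "suhuauhus"
Forward == Backward? suhuauhus == suhuauhus
Palindrome = Yes


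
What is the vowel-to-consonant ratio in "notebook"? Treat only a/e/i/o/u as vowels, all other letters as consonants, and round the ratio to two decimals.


Word: "notebook"
Vowels (a,e,i,o,u): 4
Consonants: 4
Ratio = 4/4
= 1.00


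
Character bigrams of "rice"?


Word: "rice" (length 4)
Number of bigrams = 4 - 2 + 1 = 3
  Position 0: "ri"
  Position 1: "ic"
  Position 2: "ce"
Bigrams = "ri", "ic", "ce"


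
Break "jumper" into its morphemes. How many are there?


Word: "jumper"
Morphemes: jump + -er
Each morpheme carries meaning
= 2 morphemes


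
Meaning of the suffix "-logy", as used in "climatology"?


Suffix: -logy
Example: climatology (climate + -logy, with a spelling change)
Meaning = study of


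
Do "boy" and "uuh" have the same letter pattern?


Pattern of "boy": [0, 1, 2]
Pattern of "uuh": [0, 0, 1]
Patterns do not match
Same pattern = No


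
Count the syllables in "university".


Word: "university"
Syllable breakdown: u-ni-ver-si-ty
Counting: 5 parts
= 5 syllables


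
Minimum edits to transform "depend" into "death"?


Word 1: "depend" (length 6)
Word 2: "death" (length 5)
One optimal edit sequence (insert/delete/substitute each cost 1):
  1. keep 'd'
  2. keep 'e'
  3. delete 'p'  (+1)
  4. substitute 'e' -> 'a'  (+1)
  5. substitute 'n' -> 't'  (+1)
  6. substitute 'd' -> 'h'  (+1)
Total edit operations: 4
Edit distance = 4


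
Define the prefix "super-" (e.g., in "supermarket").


Prefix: super-
Example: supermarket (super- + market)
Meaning = above / beyond


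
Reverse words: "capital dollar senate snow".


Original: "capital dollar senate snow"
Words (1..n): capital | dollar | senate | snow
Reversed (n..1): snow | senate | dollar | capital
Result = "snow senate dollar capital"


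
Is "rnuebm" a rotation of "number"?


Word: "number", Candidate: "rnuebm"
Method: check if candidate is substring of word+word
"numbernumber" contains "rnuebm"? No
Is rotation = No


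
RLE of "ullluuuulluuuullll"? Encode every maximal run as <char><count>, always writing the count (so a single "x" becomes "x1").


String: "ullluuuulluuuullll"
Scanning for consecutive runs:
  'u' x 1
  'l' x 3
  'u' x 4
  'l' x 2
  'u' x 4
  'l' x 4
RLE = "u1l3u4l2u4l4"


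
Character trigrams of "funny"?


Word: "funny" (length 5)
Number of trigrams = 5 - 3 + 1 = 3
  Position 0: "fun"
  Position 1: "unn"
  Position 2: "nny"
Trigrams = "fun", "unn", "nny"


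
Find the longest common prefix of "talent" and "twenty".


Word 1: "talent"
Word 2: "twenty"
Comparing from start:
  Pos 0: 't' == 't'
  Pos 1: 'a' != 'w' (stop)
LCP = "t" (length 1)


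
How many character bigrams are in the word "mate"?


Word: "mate" (length 4)
Number of 2-grams = length - 2 + 1 = 4 - 2 + 1
= 3


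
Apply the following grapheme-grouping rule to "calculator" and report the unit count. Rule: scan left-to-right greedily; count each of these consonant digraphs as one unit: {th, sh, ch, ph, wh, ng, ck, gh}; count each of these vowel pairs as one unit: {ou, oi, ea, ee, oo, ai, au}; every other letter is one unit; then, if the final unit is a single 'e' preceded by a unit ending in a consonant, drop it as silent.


Word: "calculator" (10 letters)
Left-to-right scan:
  (1) 'c' (letter)
  (2) 'a' (letter)
  (3) 'l' (letter)
  (4) 'c' (letter)
  (5) 'u' (letter)
  (6) 'l' (letter)
  (7) 'a' (letter)
  (8) 't' (letter)
  (9) 'o' (letter)
  (10) 'r' (letter)
Units from scan: 10
Sound units = 10 units


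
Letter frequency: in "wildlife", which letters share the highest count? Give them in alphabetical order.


Word: "wildlife"
Letter counts:
  'd': 1
  'e': 1
  'f': 1
  'i': 2
  'l': 2
  'w': 1
Maximum count = 2
Most frequent = 'i', 'l' (2 times each)


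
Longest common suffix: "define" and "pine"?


Word 1: "define"
Word 2: "pine"
Comparing from end:
  Pos -1: 'e' == 'e'
  Pos -2: 'n' == 'n'
  Pos -3: 'i' == 'i'
  Pos -4: 'f' != 'p' (stop)
LCS = "ine" (length 3)


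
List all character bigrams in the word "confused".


Word: "confused" (length 8)
Number of bigrams = 8 - 2 + 1 = 7
  Position 0: "co"
  Position 1: "on"
  Position 2: "nf"
  Position 3: "fu"
  Position 4: "us"
  Position 5: "se"
  Position 6: "ed"
Bigrams = "co", "on", "nf", "fu", "us", "se", "ed"


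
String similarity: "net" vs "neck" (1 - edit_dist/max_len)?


Word 1: "net" (length 3)
Word 2: "neck" (length 4)
One optimal edit sequence:
  1. keep 'n'
  2. keep 'e'
  3. insert 'c'  (+1)
  4. substitute 't' -> 'k'  (+1)
Edit distance = 2
Max length = max(3, 4) = 4
Similarity = 1 - 2/4
= 0.5000


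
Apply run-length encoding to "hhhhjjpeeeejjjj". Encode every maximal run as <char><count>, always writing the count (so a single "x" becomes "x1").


String: "hhhhjjpeeeejjjj"
Scanning for consecutive runs:
  'h' x 4
  'j' x 2
  'p' x 1
  'e' x 4
  'j' x 4
RLE = "h4j2p1e4j4"


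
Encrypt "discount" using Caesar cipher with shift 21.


Word: "discount"
Shift: 21
Each letter → (letter + shift) mod 26:
  'd' (3) + 21 = 24 → 'y'
  'i' (8) + 21 = 3 → 'd'
  's' (18) + 21 = 13 → 'n'
  'c' (2) + 21 = 23 → 'x'
  'o' (14) + 21 = 9 → 'j'
  'u' (20) + 21 = 15 → 'p'
  'n' (13) + 21 = 8 → 'i'
  't' (19) + 21 = 14 → 'o'
Result = "ydnxjpio"


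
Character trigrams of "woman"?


Word: "woman" (length 5)
Number of trigrams = 5 - 3 + 1 = 3
  Position 0: "wom"
  Position 1: "oma"
  Position 2: "man"
Trigrams = "wom", "oma", "man"


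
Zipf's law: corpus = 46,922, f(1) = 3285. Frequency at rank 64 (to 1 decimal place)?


Zipf's law: f(r) = f(1) / r
f(1) = 3285
f(64) = 3285 / 64
= 51.3 occurrences


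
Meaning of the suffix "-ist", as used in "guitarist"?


Suffix: -ist
Example: guitarist = guitar + -ist
Meaning = one who practices


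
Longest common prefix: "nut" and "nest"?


Word 1: "nut"
Word 2: "nest"
Comparing from start:
  Pos 0: 'n' == 'n'
  Pos 1: 'u' != 'e' (stop)
LCP = "n" (length 1)


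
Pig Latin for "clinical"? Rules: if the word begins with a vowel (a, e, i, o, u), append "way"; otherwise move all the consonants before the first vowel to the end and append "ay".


Word: "clinical"
Starts with consonant(s) → move to end, add 'ay'
Consonant cluster: "cl"
Pig Latin = "inicalclay"


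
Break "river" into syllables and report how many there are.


Word: "river"
Syllable breakdown: riv-er
Counting: 2 parts
= 2 syllables


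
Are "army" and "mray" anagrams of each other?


Word 1: "army" → sorted: amry
Word 2: "mray" → sorted: amry
Same letters? amry == amry
Anagram = Yes


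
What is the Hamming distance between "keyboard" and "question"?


Comparing character by character (same length = 8):
  Pos 0: 'k' vs 'q' !=
  Pos 1: 'e' vs 'u' !=
  Pos 2: 'y' vs 'e' !=
  Pos 3: 'b' vs 's' !=
  Pos 4: 'o' vs 't' !=
  Pos 5: 'a' vs 'i' !=
  Pos 6: 'r' vs 'o' !=
  Pos 7: 'd' vs 'n' !=
Hamming distance = 8


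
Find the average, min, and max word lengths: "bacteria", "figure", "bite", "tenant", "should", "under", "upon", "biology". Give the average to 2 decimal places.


Lengths: "bacteria"=8, "figure"=6, "bite"=4, "tenant"=6, "should"=6, "under"=5, "upon"=4, "biology"=7
Sum = 46, Count = 8
Average = 46/8 = 5.75
= avg=5.75, min=4, max=8


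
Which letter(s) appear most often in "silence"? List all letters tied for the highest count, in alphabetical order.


Word: "silence"
Letter counts:
  'c': 1
  'e': 2
  'i': 1
  'l': 1
  'n': 1
  's': 1
Maximum count = 2
Most frequent = 'e' (2 times each)


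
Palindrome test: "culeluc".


Word: "culeluc"
Reversed: "culeluc"
Forward == Backward? culeluc == culeluc
Palindrome = Yes


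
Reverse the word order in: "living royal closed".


Original: "living royal closed"
Words (1..n): living | royal | closed
Reversed (n..1): closed | royal | living
Result = "closed royal living"


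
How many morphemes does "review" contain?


Word: "review"
Morphemes: re- | view
Each morpheme carries meaning
= 2 morphemes


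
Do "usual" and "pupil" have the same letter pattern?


Pattern of "usual": [0, 1, 0, 2, 3]
Pattern of "pupil": [0, 1, 0, 2, 3]
Patterns match
Same pattern = Yes


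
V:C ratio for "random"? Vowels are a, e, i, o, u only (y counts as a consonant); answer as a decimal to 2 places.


Word: "random"
Vowels (a,e,i,o,u): 2
Consonants: 4
Ratio = 2/4
= 0.50


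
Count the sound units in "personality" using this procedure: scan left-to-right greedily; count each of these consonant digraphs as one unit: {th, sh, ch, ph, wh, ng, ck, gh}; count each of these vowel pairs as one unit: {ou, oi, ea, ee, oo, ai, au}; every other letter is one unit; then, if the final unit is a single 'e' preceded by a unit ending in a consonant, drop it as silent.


Word: "personality" (11 letters)
Left-to-right scan:
  (1) 'p' (letter)
  (2) 'e' (letter)
  (3) 'r' (letter)
  (4) 's' (letter)
  (5) 'o' (letter)
  (6) 'n' (letter)
  (7) 'a' (letter)
  (8) 'l' (letter)
  (9) 'i' (letter)
  (10) 't' (letter)
  (11) 'y' (letter)
Units from scan: 11
Sound units = 11 units


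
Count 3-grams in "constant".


Word: "constant" (length 8)
Number of 3-grams = length - 3 + 1 = 8 - 3 + 1
= 6


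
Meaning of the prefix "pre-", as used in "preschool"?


Prefix: pre-
As in: preschool -> pre- + school
Meaning = before


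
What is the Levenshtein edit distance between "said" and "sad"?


Word 1: "said" (length 4)
Word 2: "sad" (length 3)
One optimal edit sequence (insert/delete/substitute each cost 1):
  1. keep 's'
  2. keep 'a'
  3. delete 'i'  (+1)
  4. keep 'd'
Total edit operations: 1
Edit distance = 1


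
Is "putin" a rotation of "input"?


Word: "input", Candidate: "putin"
Method: check if candidate is substring of word+word
"inputinput" contains "putin"? Yes
Is rotation = Yes


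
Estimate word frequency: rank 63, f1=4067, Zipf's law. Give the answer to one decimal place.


Zipf's law: f(r) = f(1) / r
f(1) = 4067
f(63) = 4067 / 63
= 64.6 occurrences


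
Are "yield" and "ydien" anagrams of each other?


Word 1: "yield" → sorted: deily
Word 2: "ydien" → sorted: deiny
Same letters? deily != deiny
Anagram = No


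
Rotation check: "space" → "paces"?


Word: "space", Candidate: "paces"
Method: check if candidate is substring of word+word
"spacespace" contains "paces"? Yes
Is rotation = Yes


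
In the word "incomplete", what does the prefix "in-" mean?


Prefix: in-
Example: incomplete = in- + complete
Meaning = not / into


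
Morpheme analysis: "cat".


Word: "cat"
Morphemes: cat
Each morpheme carries meaning
= 1 morpheme


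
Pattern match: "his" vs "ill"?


Pattern of "his": [0, 1, 2]
Pattern of "ill": [0, 1, 1]
Patterns do not match
Same pattern = No


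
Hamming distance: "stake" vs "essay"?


Comparing character by character (same length = 5):
  Pos 0: 's' vs 'e' !=
  Pos 1: 't' vs 's' !=
  Pos 2: 'a' vs 's' !=
  Pos 3: 'k' vs 'a' !=
  Pos 4: 'e' vs 'y' !=
Hamming distance = 5


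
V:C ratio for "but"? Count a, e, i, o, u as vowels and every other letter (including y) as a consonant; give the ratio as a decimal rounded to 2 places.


Word: "but"
Vowels (a,e,i,o,u): 1
Consonants: 2
Ratio = 1/2
= 0.50


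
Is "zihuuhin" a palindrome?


Word: "zihuuhin"
Reversed: "nihuuhiz"
Forward == Backward? zihuuhin != nihuuhiz
Palindrome = No


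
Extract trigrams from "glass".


Word: "glass" (length 5)
Number of trigrams = 5 - 3 + 1 = 3
  Position 0: "gla"
  Position 1: "las"
  Position 2: "ass"
Trigrams = "gla", "las", "ass"


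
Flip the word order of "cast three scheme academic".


Original: "cast three scheme academic"
Words (1..n): cast | three | scheme | academic
Reversed (n..1): academic | scheme | three | cast
Result = "academic scheme three cast"


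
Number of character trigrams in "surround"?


Word: "surround" (length 8)
Number of 3-grams = length - 3 + 1 = 8 - 3 + 1
= 6


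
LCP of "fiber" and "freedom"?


Word 1: "fiber"
Word 2: "freedom"
Comparing from start:
  Pos 0: 'f' == 'f'
  Pos 1: 'i' != 'r' (stop)
LCP = "f" (length 1)


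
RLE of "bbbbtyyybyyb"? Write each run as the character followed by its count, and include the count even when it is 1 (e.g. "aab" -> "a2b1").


String: "bbbbtyyybyyb"
Scanning for consecutive runs:
  'b' x 4
  't' x 1
  'y' x 3
  'b' x 1
  'y' x 2
  'b' x 1
RLE = "b4t1y3b1y2b1"


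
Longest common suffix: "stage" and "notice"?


Word 1: "stage"
Word 2: "notice"
Comparing from end:
  Pos -1: 'e' == 'e'
  Pos -2: 'g' != 'c' (stop)
LCS = "e" (length 1)


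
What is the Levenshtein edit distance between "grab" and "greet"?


Word 1: "grab" (length 4)
Word 2: "greet" (length 5)
One optimal edit sequence (insert/delete/substitute each cost 1):
  1. keep 'g'
  2. keep 'r'
  3. insert 'e'  (+1)
  4. substitute 'a' -> 'e'  (+1)
  5. substitute 'b' -> 't'  (+1)
Total edit operations: 3
Edit distance = 3


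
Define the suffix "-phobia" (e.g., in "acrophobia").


Suffix: -phobia
Example: acrophobia (acro- + -phobia)
Meaning = fear of


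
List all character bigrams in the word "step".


Word: "step" (length 4)
Number of bigrams = 4 - 2 + 1 = 3
  Position 0: "st"
  Position 1: "te"
  Position 2: "ep"
Bigrams = "st", "te", "ep"


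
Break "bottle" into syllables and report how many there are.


Word: "bottle"
Syllable breakdown: bot / tle
Counting: 2 parts
= 2 syllables


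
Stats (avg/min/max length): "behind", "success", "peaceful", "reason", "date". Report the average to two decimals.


Lengths: "behind"=6, "success"=7, "peaceful"=8, "reason"=6, "date"=4
Sum = 31, Count = 5
Average = 31/5 = 6.20
= avg=6.20, min=4, max=8


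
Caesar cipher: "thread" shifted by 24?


Word: "thread"
Shift: 24
Each letter → (letter + shift) mod 26:
  't' (19) + 24 = 17 → 'r'
  'h' (7) + 24 = 5 → 'f'
  'r' (17) + 24 = 15 → 'p'
  'e' (4) + 24 = 2 → 'c'
  'a' (0) + 24 = 24 → 'y'
  'd' (3) + 24 = 1 → 'b'
Result = "rfpcyb"


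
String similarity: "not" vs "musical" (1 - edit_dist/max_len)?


Word 1: "not" (length 3)
Word 2: "musical" (length 7)
One optimal edit sequence:
  1. insert 'm'  (+1)
  2. insert 'u'  (+1)
  3. insert 's'  (+1)
  4. insert 'i'  (+1)
  5. substitute 'n' -> 'c'  (+1)
  6. substitute 'o' -> 'a'  (+1)
  7. substitute 't' -> 'l'  (+1)
Edit distance = 7
Max length = max(3, 7) = 7
Similarity = 1 - 7/7
= 0.0000


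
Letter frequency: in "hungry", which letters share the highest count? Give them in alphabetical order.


Word: "hungry"
Letter counts:
  'g': 1
  'h': 1
  'n': 1
  'r': 1
  'u': 1
  'y': 1
Maximum count = 1
Most frequent = 'g', 'h', 'n', 'r', 'u', 'y' (1 time each)


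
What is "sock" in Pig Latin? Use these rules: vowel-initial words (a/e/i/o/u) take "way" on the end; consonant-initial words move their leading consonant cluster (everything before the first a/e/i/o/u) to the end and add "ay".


Word: "sock"
Starts with consonant(s) → move to end, add 'ay'
Consonant cluster: "s"
Pig Latin = "ocksay"


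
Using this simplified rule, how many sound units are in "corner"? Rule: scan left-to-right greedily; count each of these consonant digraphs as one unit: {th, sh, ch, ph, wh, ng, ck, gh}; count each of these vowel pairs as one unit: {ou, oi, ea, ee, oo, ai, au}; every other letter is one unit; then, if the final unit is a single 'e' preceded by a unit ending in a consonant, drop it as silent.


Word: "corner" (6 letters)
Left-to-right scan:
  1. 'c' (letter)
  2. 'o' (letter)
  3. 'r' (letter)
  4. 'n' (letter)
  5. 'e' (letter)
  6. 'r' (letter)
Units from scan: 6
Sound units = 6 units


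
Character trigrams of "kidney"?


Word: "kidney" (length 6)
Number of trigrams = 6 - 3 + 1 = 4
  Position 0: "kid"
  Position 1: "idn"
  Position 2: "dne"
  Position 3: "ney"
Trigrams = "kid", "idn", "dne", "ney"


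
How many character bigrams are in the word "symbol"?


Word: "symbol" (length 6)
Number of 2-grams = length - 2 + 1 = 6 - 2 + 1
= 5


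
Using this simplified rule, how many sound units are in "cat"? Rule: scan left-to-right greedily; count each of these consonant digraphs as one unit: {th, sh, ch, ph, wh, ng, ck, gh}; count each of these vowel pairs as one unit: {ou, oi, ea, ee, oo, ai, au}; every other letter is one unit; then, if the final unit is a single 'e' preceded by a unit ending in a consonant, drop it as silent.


Word: "cat" (3 letters)
Left-to-right scan:
  [1] 'c' (letter)
  [2] 'a' (letter)
  [3] 't' (letter)
Units from scan: 3
Sound units = 3 units


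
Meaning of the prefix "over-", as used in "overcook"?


Prefix: over-
As in: overcook -> over- + cook
Meaning = excessive


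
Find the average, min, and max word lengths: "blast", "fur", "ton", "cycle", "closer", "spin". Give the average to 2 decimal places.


Lengths: "blast"=5, "fur"=3, "ton"=3, "cycle"=5, "closer"=6, "spin"=4
Sum = 26, Count = 6
Average = 26/6 = 4.33
= avg=4.33, min=3, max=6


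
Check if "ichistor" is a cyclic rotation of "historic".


Word: "historic", Candidate: "ichistor"
Method: check if candidate is substring of word+word
"historichistoric" contains "ichistor"? Yes
Is rotation = Yes


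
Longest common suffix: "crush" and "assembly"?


Word 1: "crush"
Word 2: "assembly"
Comparing from end:
  Pos -1: 'h' != 'y' (stop)
LCS = "" (length 0)


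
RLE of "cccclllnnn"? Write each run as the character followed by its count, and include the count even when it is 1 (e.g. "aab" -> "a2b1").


String: "cccclllnnn"
Scanning for consecutive runs:
  'c' x 4
  'l' x 3
  'n' x 3
RLE = "c4l3n3"


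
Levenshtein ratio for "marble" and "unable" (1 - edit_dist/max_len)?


Word 1: "marble" (length 6)
Word 2: "unable" (length 6)
One optimal edit sequence:
  1. substitute 'm' -> 'u'  (+1)
  2. substitute 'a' -> 'n'  (+1)
  3. substitute 'r' -> 'a'  (+1)
  4. keep 'b'
  5. keep 'l'
  6. keep 'e'
Edit distance = 3
Max length = max(6, 6) = 6
Similarity = 1 - 3/6
= 0.5000


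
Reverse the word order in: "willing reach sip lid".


Original: "willing reach sip lid"
Words (1..n): willing | reach | sip | lid
Reversed (n..1): lid | sip | reach | willing
Result = "lid sip reach willing"


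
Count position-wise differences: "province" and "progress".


Comparing character by character (same length = 8):
  Pos 0: 'p' vs 'p' =
  Pos 1: 'r' vs 'r' =
  Pos 2: 'o' vs 'o' =
  Pos 3: 'v' vs 'g' !=
  Pos 4: 'i' vs 'r' !=
  Pos 5: 'n' vs 'e' !=
  Pos 6: 'c' vs 's' !=
  Pos 7: 'e' vs 's' !=
Hamming distance = 5


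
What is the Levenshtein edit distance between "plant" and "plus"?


Word 1: "plant" (length 5)
Word 2: "plus" (length 4)
One optimal edit sequence (insert/delete/substitute each cost 1):
  1. keep 'p'
  2. keep 'l'
  3. delete 'a'  (+1)
  4. substitute 'n' -> 'u'  (+1)
  5. substitute 't' -> 's'  (+1)
Total edit operations: 3
Edit distance = 3


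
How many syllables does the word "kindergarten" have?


Word: "kindergarten"
Syllable breakdown: kin / der / gar / ten
Counting: 4 parts
= 4 syllables


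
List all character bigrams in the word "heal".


Word: "heal" (length 4)
Number of bigrams = 4 - 2 + 1 = 3
  Position 0: "he"
  Position 1: "ea"
  Position 2: "al"
Bigrams = "he", "ea", "al"


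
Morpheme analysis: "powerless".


Word: "powerless"
Morphemes: power / -less
Each morpheme carries meaning
= 2 morphemes


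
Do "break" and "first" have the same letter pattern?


Pattern of "break": [0, 1, 2, 3, 4]
Pattern of "first": [0, 1, 2, 3, 4]
Patterns match
Same pattern = Yes


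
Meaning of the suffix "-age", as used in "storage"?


Suffix: -age
As in: storage -> store + -age, with a spelling change
Meaning = result / collection


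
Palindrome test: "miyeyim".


Word: "miyeyim"
Reversed: "miyeyim"
Forward == Backward? miyeyim == miyeyim
Palindrome = Yes


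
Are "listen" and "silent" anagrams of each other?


Word 1: "listen" → sorted: eilnst
Word 2: "silent" → sorted: eilnst
Same letters? eilnst == eilnst
Anagram = Yes


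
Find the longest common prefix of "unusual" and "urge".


Word 1: "unusual"
Word 2: "urge"
Comparing from start:
  Pos 0: 'u' == 'u'
  Pos 1: 'n' != 'r' (stop)
LCP = "u" (length 1)


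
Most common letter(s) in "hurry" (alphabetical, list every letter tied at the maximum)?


Word: "hurry"
Letter counts:
  'h': 1
  'r': 2
  'u': 1
  'y': 1
Maximum count = 2
Most frequent = 'r' (2 times each)


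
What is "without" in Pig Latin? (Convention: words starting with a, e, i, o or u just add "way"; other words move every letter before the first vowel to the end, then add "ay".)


Word: "without"
Starts with consonant(s) → move to end, add 'ay'
Consonant cluster: "w"
Pig Latin = "ithoutway"


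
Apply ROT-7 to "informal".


Word: "informal"
Shift: 7
Each letter → (letter + shift) mod 26:
  'i' (8) + 7 = 15 → 'p'
  'n' (13) + 7 = 20 → 'u'
  'f' (5) + 7 = 12 → 'm'
  'o' (14) + 7 = 21 → 'v'
  'r' (17) + 7 = 24 → 'y'
  'm' (12) + 7 = 19 → 't'
  'a' (0) + 7 = 7 → 'h'
  'l' (11) + 7 = 18 → 's'
Result = "pumvyths"


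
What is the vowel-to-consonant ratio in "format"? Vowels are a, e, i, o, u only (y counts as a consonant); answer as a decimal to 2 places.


Word: "format"
Vowels (a,e,i,o,u): 2
Consonants: 4
Ratio = 2/4
= 0.50


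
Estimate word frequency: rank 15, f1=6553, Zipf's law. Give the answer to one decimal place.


Zipf's law: f(r) = f(1) / r
f(1) = 6553
f(15) = 6553 / 15
= 436.9 occurrences
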